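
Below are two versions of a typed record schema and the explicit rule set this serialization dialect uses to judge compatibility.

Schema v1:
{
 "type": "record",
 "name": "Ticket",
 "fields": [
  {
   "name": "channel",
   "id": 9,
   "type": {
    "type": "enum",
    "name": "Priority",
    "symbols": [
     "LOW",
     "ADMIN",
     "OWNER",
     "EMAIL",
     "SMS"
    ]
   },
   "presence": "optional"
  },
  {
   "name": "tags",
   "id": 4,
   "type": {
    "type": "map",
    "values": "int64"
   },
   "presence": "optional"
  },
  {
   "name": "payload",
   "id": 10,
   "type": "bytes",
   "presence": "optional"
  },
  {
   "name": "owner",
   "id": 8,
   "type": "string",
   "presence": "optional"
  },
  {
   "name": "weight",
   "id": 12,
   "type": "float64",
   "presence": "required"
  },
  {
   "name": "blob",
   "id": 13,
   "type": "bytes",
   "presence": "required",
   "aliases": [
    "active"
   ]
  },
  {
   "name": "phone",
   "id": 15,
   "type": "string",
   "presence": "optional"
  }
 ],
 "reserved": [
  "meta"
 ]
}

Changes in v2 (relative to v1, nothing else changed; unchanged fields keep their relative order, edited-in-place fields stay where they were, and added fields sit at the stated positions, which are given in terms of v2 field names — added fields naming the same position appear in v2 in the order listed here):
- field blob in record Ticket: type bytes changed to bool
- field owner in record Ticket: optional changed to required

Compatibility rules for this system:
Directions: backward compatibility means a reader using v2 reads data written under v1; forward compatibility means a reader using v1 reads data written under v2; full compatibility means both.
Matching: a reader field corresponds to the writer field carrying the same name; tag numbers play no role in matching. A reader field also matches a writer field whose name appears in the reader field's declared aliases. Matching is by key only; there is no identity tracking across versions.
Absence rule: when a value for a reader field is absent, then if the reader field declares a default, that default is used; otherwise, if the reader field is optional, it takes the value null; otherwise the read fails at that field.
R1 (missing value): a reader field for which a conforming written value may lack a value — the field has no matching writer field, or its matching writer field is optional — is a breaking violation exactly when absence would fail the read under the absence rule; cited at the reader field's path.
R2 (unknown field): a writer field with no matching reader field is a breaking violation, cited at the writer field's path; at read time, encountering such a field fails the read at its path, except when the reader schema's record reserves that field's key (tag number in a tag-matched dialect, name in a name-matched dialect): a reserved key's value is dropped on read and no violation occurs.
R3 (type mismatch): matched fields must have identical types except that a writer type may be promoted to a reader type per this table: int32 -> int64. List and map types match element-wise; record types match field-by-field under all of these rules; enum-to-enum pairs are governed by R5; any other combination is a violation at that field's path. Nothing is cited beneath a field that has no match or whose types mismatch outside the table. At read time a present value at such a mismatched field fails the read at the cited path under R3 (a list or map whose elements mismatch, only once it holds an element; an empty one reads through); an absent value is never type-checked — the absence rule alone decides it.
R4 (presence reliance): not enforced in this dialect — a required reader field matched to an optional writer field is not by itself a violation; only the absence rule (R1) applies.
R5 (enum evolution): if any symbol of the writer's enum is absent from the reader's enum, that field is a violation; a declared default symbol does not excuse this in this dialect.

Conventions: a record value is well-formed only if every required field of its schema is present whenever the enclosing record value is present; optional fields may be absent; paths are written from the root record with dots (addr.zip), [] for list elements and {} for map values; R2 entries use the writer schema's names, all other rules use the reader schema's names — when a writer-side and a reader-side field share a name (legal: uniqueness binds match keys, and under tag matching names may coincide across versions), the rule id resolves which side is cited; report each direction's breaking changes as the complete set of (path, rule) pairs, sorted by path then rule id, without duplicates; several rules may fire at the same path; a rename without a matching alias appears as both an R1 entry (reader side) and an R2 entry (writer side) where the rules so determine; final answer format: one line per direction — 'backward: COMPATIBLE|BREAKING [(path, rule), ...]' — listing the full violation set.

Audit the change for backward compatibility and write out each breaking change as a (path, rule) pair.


backward: BREAKING [(blob, R3), (owner, R1)]

in Ticket below, arrows point writer -> reader
backward analysis of Ticket with v2 as reader and v1 as writer:
  writer optional, Priority -> Priority: reader channel maps from writer channel
  writer optional, map<string, int64> -> map<string, int64>: reader tags maps from writer tags
  writer optional, bytes -> bytes: reader payload maps from writer payload
  writer optional, string -> string: reader owner maps from writer owner
  writer required, float64 -> float64: reader weight maps from writer weight
  writer required, bytes -> bool: reader blob maps from writer blob
  writer optional, string -> string: reader phone maps from writer phone
  breaking: (blob, R3)
  breaking: (owner, R1)
  backward on Ticket therefore BREAKING (2)


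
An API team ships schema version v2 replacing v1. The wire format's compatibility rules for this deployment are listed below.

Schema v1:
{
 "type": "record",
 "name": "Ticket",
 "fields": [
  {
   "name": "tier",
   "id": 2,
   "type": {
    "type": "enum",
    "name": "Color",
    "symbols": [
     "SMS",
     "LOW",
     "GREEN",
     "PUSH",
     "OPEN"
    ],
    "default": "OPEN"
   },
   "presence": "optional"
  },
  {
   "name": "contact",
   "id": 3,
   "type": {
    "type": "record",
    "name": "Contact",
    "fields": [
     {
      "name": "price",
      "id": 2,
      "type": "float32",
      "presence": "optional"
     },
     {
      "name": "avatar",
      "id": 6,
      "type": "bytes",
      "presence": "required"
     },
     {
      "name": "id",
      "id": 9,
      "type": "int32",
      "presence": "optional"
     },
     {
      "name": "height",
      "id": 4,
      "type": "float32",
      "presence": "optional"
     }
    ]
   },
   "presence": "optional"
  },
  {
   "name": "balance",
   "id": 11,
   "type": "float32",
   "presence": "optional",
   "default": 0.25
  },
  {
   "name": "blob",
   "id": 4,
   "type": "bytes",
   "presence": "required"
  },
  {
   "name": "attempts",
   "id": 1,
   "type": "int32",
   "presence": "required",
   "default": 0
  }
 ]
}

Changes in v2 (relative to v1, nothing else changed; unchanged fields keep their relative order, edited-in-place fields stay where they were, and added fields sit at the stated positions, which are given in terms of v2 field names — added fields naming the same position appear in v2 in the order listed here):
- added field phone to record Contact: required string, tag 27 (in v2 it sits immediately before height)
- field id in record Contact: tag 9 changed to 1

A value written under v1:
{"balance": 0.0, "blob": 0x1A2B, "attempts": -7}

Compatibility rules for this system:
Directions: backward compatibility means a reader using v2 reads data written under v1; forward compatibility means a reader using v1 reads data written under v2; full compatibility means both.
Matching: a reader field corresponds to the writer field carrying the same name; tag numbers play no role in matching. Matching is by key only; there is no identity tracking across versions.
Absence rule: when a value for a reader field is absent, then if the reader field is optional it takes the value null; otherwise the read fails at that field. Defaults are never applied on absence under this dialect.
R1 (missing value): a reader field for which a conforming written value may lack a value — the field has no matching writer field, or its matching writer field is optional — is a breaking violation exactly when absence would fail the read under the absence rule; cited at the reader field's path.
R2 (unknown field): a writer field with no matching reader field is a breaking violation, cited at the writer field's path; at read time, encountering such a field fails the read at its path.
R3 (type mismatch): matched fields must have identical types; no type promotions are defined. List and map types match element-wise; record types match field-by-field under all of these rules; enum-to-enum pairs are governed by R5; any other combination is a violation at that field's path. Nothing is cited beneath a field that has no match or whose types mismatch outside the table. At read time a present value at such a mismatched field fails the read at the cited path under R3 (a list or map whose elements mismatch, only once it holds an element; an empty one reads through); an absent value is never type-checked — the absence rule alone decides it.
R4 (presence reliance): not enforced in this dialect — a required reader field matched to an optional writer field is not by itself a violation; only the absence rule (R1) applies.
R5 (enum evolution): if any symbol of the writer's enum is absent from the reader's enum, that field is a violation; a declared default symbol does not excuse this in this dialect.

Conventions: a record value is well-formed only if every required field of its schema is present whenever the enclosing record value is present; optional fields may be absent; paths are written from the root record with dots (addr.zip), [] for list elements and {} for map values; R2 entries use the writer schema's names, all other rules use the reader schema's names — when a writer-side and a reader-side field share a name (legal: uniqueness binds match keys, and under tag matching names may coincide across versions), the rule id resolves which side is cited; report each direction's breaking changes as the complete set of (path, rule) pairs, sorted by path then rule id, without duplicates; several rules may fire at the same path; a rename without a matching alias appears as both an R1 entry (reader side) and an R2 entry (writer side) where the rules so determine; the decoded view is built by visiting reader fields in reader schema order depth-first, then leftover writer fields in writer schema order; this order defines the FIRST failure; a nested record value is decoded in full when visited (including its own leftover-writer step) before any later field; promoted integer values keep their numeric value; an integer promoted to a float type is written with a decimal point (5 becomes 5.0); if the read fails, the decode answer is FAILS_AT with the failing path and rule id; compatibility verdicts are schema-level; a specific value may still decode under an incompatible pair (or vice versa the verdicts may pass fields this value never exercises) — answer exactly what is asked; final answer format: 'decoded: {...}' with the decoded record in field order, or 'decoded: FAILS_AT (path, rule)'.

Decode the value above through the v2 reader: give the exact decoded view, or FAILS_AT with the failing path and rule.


each type pair in Ticket: writer, then reader
decode (reader v2):
  tier := null (not supplied -> null)
  contact := null (not supplied -> null)
  balance := 0.0
  blob := 0x1A2B
  attempts := -7
  => decoded: {"tier": null, "contact": null, "balance": 0.0, "blob": 0x1A2B, "attempts": -7}
remaining Ticket differences; none change what is asked:
  added field phone to record Contact: required string, tag 27 (in v2 it sits immediately before height) -> schema-level compatibility only; this Ticket value's decode is unchanged
  field id in record Contact: tag 9 changed to 1 -> no rule fires on it and the decoded Ticket view is identical with or without it

decoded: {"tier": null, "contact": null, "balance": 0.0, "blob": 0x1A2B, "attempts": -7}


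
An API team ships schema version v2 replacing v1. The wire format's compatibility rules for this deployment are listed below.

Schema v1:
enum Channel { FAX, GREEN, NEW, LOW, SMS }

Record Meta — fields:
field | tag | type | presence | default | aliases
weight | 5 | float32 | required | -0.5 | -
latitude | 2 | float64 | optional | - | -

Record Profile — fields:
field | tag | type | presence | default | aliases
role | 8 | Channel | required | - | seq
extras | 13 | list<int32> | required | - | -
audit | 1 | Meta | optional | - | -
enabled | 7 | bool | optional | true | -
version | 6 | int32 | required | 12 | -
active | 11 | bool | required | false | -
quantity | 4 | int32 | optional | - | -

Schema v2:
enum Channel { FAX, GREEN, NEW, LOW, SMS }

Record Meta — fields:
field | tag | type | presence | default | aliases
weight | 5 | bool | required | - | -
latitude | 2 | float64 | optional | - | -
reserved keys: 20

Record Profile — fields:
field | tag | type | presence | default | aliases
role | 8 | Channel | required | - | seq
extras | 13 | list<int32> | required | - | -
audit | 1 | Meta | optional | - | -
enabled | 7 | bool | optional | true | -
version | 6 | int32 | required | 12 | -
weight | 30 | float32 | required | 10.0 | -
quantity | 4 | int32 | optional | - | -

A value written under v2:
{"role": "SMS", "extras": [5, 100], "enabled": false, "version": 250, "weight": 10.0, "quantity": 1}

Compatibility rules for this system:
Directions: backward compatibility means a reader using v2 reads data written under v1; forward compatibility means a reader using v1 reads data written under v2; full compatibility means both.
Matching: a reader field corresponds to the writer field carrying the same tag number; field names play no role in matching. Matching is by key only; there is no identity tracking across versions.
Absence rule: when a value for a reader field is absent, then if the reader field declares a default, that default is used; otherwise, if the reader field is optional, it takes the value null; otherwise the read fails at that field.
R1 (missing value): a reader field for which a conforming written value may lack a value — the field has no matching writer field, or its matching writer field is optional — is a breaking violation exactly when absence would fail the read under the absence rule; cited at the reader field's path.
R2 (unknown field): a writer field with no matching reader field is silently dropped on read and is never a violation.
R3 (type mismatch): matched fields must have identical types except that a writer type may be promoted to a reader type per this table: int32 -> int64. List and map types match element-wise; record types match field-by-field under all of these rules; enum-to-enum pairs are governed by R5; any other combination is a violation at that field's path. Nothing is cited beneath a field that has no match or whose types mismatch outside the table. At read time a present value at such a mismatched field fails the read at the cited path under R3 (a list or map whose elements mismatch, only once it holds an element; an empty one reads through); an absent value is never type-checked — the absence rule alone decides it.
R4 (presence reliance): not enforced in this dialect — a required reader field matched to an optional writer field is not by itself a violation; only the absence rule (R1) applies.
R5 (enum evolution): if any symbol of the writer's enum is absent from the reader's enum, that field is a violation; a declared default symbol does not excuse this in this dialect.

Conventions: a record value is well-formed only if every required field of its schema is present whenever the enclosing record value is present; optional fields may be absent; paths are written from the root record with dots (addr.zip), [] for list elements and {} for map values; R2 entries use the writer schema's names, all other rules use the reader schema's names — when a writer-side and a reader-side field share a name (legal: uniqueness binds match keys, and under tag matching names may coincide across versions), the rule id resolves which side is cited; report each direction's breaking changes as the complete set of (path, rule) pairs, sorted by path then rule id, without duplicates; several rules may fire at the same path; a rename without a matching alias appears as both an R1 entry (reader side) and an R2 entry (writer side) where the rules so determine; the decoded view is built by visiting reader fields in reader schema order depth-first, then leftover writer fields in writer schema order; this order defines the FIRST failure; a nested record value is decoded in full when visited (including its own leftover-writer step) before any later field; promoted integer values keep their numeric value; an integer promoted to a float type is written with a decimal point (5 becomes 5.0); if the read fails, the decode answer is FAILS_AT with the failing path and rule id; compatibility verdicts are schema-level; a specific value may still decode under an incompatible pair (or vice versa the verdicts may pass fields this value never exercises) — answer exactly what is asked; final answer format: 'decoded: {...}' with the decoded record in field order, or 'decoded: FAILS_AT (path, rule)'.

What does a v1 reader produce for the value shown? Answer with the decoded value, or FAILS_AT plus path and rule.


each type pair in Profile: writer, then reader
decoding the Profile value with the v1 reader:
  role := "SMS"
  extras := [5, 100]
  audit := null (absent, optional -> null)
  enabled := false
  version := 250
  active := false (absent -> default)
  quantity := 1
  writer weight: unknown -> dropped
  => decoded: {"role": "SMS", "extras": [5, 100], "audit": null, "enabled": false, "version": 250, "active": false, "quantity": 1}
the rest of the Profile diff is inert for this question:
  added field weight to record Profile: required float32, tag 30, default 10.0 (in v2 it sits immediately before quantity) -> fires no rule on Profile under this dialect and leaves the result unchanged
  removed field active from record Profile -> fires no rule on Profile under this dialect and leaves the result unchanged
  field weight in record Meta: type float32 changed to bool (its default is dropped) -> changes Profile's schema-level verdicts only — the decode of this value is the same

decoded: {"role": "SMS", "extras": [5, 100], "audit": null, "enabled": false, "version": 250, "active": false, "quantity": 1}


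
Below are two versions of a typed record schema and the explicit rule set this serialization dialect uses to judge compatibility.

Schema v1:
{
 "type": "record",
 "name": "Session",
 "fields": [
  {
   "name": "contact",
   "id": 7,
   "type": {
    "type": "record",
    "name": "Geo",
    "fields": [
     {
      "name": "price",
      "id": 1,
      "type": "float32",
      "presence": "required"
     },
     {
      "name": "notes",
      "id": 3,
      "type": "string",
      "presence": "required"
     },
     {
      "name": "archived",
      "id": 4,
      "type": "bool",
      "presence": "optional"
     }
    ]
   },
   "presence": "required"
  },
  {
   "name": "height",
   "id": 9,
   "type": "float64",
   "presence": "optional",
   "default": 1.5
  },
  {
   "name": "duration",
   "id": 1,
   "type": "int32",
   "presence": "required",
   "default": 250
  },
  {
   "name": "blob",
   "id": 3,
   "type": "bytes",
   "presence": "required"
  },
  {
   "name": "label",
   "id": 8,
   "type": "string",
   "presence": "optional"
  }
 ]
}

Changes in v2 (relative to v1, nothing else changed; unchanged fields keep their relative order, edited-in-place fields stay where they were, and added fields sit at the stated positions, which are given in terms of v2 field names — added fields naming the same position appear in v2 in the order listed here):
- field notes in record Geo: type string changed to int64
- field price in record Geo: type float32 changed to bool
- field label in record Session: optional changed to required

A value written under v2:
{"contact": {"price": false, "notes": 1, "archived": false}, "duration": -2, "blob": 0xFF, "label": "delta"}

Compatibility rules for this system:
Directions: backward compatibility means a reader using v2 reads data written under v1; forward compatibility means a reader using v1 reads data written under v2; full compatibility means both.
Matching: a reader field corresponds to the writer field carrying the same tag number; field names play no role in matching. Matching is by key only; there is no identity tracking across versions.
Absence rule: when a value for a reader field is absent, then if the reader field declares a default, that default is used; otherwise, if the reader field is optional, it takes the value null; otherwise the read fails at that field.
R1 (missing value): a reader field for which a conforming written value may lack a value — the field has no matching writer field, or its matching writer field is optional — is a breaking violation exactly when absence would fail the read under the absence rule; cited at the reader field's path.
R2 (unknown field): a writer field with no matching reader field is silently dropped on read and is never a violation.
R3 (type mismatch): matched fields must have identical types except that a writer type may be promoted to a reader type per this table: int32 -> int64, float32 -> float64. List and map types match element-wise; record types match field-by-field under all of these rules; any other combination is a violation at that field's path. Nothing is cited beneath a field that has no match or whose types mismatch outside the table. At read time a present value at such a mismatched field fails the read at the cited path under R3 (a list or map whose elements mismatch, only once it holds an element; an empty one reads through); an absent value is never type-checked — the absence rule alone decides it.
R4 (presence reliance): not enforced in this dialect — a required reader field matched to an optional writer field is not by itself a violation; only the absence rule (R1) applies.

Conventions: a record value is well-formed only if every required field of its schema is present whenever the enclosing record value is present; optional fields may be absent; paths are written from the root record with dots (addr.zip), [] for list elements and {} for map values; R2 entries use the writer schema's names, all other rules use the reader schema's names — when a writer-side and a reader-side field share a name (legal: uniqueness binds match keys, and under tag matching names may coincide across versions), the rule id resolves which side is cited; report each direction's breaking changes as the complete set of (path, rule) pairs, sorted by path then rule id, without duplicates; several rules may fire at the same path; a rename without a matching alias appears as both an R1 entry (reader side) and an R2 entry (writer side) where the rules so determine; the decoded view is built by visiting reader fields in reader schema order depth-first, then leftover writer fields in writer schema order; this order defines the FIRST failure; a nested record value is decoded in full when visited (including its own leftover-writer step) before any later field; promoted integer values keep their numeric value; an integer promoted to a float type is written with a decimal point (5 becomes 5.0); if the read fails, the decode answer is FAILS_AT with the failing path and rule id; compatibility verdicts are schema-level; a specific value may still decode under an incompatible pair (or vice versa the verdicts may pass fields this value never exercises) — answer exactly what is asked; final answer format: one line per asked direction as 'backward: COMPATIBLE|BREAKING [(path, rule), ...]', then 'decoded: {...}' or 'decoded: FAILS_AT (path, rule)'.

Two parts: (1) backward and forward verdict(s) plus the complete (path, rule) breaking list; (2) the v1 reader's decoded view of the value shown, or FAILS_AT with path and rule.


arrows below run writer -> reader for Session
backward for Session (reader v2, writer v1):
  contact: paired with writer contact (Geo -> Geo; writer required)
  height: paired with writer height (float64 -> float64; writer optional)
  duration: paired with writer duration (int32 -> int32; writer required)
  blob: paired with writer blob (bytes -> bytes; writer required)
  label: paired with writer label (string -> string; writer optional)
  contact.price: paired with writer contact.price (float32 -> bool; writer required)
  contact.notes: paired with writer contact.notes (string -> int64; writer required)
  contact.archived: paired with writer contact.archived (bool -> bool; writer optional)
  violation R3 at contact.notes
  violation R3 at contact.price
  violation R1 at label
  => 3 violation(s): backward is BREAKING for Session
forward for Session (reader v1, writer v2):
  contact: paired with writer contact (Geo -> Geo; writer required)
  height: paired with writer height (float64 -> float64; writer optional)
  duration: paired with writer duration (int32 -> int32; writer required)
  blob: paired with writer blob (bytes -> bytes; writer required)
  label: paired with writer label (string -> string; writer required)
  contact.price: paired with writer contact.price (bool -> float32; writer required)
  contact.notes: paired with writer contact.notes (int64 -> string; writer required)
  contact.archived: paired with writer contact.archived (bool -> bool; writer optional)
  violation R3 at contact.notes
  violation R3 at contact.price
  => 2 violation(s): forward is BREAKING for Session
decode walk for Session under reader schema v1:
  read fails at contact.price under R3
  => FAILS_AT (contact.price, R3)

backward: BREAKING [(contact.notes, R3), (contact.price, R3), (label, R1)]; forward: BREAKING [(contact.notes, R3), (contact.price, R3)]; decoded: FAILS_AT (contact.price, R3)


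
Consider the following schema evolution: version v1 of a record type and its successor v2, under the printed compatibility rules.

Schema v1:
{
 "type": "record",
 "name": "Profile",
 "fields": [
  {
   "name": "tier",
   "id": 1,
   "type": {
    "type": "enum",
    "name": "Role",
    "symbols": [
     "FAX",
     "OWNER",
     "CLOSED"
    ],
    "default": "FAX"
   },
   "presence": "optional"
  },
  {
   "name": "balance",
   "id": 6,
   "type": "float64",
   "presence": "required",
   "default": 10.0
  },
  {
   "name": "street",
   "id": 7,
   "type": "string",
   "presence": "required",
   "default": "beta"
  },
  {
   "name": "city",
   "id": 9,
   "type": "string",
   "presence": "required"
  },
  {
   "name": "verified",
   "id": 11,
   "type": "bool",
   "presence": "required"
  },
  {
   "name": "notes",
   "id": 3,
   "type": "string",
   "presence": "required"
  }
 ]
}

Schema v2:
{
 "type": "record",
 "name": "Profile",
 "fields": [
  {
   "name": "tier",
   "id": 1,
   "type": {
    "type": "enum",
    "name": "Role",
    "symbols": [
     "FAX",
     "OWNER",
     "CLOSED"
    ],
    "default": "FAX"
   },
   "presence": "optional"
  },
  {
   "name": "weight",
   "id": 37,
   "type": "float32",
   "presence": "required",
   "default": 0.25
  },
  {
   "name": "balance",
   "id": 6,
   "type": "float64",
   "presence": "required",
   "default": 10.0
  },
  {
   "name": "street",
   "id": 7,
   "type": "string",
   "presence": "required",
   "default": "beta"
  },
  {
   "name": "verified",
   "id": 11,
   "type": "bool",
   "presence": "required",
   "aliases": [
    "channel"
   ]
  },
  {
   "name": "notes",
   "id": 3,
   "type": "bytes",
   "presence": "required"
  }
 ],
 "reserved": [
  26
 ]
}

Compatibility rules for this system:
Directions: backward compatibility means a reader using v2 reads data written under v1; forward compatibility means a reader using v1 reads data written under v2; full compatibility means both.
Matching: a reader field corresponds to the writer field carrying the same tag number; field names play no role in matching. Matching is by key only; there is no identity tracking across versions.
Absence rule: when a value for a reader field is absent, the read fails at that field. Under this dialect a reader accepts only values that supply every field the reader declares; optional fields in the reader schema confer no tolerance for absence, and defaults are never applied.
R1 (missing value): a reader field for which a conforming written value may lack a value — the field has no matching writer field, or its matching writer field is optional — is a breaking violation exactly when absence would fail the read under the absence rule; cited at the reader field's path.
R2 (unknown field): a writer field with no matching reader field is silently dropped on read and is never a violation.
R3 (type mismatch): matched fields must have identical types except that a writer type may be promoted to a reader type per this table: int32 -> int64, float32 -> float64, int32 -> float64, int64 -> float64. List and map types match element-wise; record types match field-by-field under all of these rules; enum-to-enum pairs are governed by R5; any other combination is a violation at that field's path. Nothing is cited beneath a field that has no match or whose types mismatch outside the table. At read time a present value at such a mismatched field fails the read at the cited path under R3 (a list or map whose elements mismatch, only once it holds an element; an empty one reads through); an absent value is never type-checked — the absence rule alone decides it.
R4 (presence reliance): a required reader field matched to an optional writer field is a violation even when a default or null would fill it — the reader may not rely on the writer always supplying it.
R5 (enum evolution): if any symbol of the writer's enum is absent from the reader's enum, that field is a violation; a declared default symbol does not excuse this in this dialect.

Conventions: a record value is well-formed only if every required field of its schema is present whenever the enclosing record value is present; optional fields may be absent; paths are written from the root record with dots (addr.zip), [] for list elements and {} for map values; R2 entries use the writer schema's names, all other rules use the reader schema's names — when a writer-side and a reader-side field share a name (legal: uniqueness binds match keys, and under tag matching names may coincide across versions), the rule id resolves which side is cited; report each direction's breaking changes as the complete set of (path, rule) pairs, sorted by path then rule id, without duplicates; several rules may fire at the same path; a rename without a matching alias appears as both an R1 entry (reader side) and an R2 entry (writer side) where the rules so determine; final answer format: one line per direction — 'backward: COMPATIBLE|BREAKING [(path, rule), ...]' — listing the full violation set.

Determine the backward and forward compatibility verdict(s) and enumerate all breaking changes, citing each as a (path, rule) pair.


backward: BREAKING [(notes, R3), (tier, R1), (weight, R1)]; forward: BREAKING [(city, R1), (notes, R3), (tier, R1)]

each type pair in Profile: writer, then reader
backward pass over Profile, reader schema v2, writer schema v1:
  Role -> Role, writer optional: tier aligns to tier
  no writer field matches reader weight
  float64 -> float64, writer required: balance aligns to balance
  string -> string, writer required: street aligns to street
  bool -> bool, writer required: verified aligns to verified
  string -> bytes, writer required: notes aligns to notes
  city (writer side), unknown to reader
  violation R3 at notes
  violation R1 at tier
  violation R1 at weight
  backward on Profile therefore BREAKING (3)
forward pass over Profile, reader schema v1, writer schema v2:
  Role -> Role, writer optional: tier aligns to tier
  float64 -> float64, writer required: balance aligns to balance
  string -> string, writer required: street aligns to street
  no writer field matches reader city
  bool -> bool, writer required: verified aligns to verified
  bytes -> string, writer required: notes aligns to notes
  weight (writer side), unknown to reader
  violation R1 at city
  violation R3 at notes
  violation R1 at tier
  forward on Profile therefore BREAKING (3)


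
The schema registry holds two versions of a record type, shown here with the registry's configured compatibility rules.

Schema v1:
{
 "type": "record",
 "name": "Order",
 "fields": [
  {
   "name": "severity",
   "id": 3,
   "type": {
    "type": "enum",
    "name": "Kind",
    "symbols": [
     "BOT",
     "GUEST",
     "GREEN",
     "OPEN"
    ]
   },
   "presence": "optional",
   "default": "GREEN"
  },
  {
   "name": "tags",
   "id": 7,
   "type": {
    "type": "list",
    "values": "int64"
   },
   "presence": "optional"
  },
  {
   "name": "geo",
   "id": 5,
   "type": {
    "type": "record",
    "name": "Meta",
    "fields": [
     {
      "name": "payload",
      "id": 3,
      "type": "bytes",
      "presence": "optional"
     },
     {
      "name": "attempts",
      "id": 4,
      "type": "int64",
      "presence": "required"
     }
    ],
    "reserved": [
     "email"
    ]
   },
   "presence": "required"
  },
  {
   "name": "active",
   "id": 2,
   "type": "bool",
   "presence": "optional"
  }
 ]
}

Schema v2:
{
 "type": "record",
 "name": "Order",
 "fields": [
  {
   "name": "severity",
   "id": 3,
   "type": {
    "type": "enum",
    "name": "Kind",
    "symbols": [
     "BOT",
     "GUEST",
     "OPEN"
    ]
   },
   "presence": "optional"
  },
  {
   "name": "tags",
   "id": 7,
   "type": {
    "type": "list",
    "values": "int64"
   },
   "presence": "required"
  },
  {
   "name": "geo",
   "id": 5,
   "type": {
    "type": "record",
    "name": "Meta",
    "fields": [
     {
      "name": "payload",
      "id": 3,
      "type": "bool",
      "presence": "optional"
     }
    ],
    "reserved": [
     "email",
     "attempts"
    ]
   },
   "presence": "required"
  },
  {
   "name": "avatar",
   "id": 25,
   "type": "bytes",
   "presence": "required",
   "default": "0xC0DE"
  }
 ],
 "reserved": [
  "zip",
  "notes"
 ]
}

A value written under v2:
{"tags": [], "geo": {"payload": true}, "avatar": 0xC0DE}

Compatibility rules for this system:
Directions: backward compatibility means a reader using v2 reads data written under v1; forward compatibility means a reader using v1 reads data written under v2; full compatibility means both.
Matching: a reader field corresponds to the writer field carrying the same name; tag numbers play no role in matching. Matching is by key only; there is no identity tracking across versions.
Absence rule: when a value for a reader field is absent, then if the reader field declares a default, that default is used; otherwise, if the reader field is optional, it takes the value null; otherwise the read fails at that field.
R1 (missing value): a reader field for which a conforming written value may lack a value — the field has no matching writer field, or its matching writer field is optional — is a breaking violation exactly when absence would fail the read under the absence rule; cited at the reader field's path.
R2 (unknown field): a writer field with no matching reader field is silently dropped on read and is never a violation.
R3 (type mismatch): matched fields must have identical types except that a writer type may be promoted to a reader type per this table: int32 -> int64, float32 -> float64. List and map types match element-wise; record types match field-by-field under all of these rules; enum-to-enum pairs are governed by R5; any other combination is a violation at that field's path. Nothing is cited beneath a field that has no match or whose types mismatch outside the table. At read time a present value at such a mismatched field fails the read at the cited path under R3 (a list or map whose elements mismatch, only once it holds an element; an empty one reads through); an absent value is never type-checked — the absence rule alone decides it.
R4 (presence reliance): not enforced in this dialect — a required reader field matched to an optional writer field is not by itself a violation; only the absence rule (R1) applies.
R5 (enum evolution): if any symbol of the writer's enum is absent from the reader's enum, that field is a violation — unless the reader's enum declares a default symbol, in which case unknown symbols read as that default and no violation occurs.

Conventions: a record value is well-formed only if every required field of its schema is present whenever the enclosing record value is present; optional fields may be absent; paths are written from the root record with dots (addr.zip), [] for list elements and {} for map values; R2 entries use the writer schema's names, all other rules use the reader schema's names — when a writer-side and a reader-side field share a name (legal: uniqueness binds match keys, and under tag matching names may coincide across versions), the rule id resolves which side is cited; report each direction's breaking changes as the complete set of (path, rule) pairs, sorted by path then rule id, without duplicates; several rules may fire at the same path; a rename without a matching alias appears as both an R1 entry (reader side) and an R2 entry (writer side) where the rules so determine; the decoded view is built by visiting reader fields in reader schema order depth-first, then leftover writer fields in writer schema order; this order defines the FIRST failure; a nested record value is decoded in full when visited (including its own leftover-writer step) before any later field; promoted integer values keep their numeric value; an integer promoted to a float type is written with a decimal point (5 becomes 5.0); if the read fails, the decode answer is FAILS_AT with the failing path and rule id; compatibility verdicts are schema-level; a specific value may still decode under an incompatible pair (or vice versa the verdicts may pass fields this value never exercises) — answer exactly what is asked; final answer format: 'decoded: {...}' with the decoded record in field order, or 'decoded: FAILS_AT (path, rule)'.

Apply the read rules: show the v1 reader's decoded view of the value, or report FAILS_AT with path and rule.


decoded: FAILS_AT (geo.payload, R3)

in Order below, arrows point writer -> reader
decoding the Order value with the v1 reader:
  severity := "GREEN" (no value, default fills)
  tags := []
  read fails at geo.payload under R3
  => FAILS_AT (geo.payload, R3)
ruling out the remaining Order differences:
  field tags in record Order: optional changed to required -> matters for Order compatibility verdicts, not for this value's decode
  added field avatar to record Order: required bytes, tag 25, default 0xC0DE (in v2 it sits last) -> triggers nothing under the printed rules; the Order answer is the same either way
  removed field attempts from record Meta (its key "attempts" joins the reserved list) -> matters for Order compatibility verdicts, not for this value's decode
  removed field active from record Order -> triggers nothing under the printed rules; the Order answer is the same either way
  enum Kind (field severity in record Order): symbol GREEN removed (the field default referencing it is cleared) -> matters for Order compatibility verdicts, not for this value's decode


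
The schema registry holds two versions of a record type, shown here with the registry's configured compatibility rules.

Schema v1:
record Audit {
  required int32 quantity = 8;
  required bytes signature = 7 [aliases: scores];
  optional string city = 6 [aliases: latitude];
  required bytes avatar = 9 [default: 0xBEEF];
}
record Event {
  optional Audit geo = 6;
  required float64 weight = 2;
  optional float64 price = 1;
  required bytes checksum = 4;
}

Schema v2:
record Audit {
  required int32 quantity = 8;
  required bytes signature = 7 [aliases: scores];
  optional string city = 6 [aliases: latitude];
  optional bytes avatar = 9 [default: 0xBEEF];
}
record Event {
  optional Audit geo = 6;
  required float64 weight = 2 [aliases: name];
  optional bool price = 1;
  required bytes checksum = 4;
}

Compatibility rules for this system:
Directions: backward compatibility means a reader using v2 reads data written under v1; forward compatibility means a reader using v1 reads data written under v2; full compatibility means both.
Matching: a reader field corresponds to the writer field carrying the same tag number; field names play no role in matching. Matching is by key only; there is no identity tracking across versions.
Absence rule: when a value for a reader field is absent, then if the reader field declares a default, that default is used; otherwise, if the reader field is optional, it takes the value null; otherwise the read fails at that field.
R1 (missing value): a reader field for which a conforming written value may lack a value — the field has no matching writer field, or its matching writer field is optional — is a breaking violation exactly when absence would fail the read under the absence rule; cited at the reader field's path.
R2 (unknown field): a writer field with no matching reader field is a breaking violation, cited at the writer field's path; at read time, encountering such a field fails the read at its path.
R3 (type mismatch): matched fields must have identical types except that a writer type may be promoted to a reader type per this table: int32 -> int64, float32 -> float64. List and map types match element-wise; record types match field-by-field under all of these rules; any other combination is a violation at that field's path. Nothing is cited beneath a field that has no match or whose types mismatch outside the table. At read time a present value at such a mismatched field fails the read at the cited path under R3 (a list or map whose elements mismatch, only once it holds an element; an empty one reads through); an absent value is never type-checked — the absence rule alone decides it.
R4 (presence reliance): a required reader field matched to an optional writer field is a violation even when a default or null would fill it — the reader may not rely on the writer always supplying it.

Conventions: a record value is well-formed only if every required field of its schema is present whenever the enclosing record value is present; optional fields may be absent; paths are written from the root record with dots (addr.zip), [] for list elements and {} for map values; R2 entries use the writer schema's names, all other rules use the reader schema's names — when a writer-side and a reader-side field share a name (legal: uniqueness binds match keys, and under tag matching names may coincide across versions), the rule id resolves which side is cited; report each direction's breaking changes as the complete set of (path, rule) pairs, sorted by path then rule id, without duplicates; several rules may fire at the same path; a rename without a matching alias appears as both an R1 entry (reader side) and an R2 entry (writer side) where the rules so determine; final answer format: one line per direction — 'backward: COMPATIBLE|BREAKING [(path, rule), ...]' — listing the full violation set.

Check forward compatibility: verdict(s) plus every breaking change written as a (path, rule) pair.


the writer's type comes first in each Event pair
checking forward for Event: reader v1 against writer v2:
  geo: Audit -> Audit, writer optional; from geo
  weight: float64 -> float64, writer required; from weight
  price: bool -> float64, writer optional; from price
  checksum: bytes -> bytes, writer required; from checksum
  geo.quantity: int32 -> int32, writer required; from geo.quantity
  geo.signature: bytes -> bytes, writer required; from geo.signature
  geo.city: string -> string, writer optional; from geo.city
  geo.avatar: bytes -> bytes, writer optional; from geo.avatar
  violation R4 at geo.avatar
  violation R3 at price
  => forward: BREAKING (2)

forward: BREAKING [(geo.avatar, R4), (price, R3)]
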